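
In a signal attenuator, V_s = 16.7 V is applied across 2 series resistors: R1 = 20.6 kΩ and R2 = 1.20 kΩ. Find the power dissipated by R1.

P ≈ 12.1 mW

Series current I = V_s/ΣR = 16.7/21.80 = 0.7661 mA.
P = I²R = 0.5868 × 20.6 = 12.09 mW.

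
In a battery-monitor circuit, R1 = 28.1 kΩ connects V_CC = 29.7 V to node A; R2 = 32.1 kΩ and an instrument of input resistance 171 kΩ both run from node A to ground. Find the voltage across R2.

First combine the lower leg with the load: R2 ‖ R_L = 27.03 kΩ.
Then V_out = V_CC · R2'/(R1 + R2') = 29.7 × 27.03/55.13 = 14.56 V.
(Unloaded it would be 15.8 V; the load pulls it down.)

V_out ≈ 14.6 V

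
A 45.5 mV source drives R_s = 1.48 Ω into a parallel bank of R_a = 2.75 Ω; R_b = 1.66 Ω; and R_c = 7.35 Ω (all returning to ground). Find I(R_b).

I ≈ 10.4 mA

Equivalent of the parallel group: R_p = 0.9074 Ω.
V_A = 45.5 × 0.9074/2.387 = 17.29 mV.
Branch current I = V_A/R_b = 17.29/1.66 = 10.42 mA.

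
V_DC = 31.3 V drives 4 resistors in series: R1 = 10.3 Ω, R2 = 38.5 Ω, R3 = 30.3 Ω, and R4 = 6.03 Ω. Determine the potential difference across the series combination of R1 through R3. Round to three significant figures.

Series total: ΣR = 10.3 + 38.5 + 30.3 + 6.03 = 85.13 Ω.
R_{R1..R3} = 10.3 + 38.5 + 30.3 = 79.10 Ω.
Voltage divider: V = V_DC · (79.10 / 85.13) = 31.3 × 0.9292 = 29.08 V.

V ≈ 29.1 V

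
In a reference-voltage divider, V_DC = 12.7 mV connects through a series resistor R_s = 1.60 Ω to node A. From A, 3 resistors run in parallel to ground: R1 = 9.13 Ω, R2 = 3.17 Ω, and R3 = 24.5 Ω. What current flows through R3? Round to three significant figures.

Combine the parallel branches: R_p = (1/9.13 + 1/3.17 + 1/24.5)⁻¹ = 2.147 Ω.
V_A = 12.7 × 2.147/3.747 = 7.277 mV.
Branch current I = V_A/R3 = 7.277/24.5 = 0.2970 mA.
(Check via current divider: I_total = 3.390 mA; share G_k/ΣG = 0.08763 → same result.)

I ≈ 0.297 mA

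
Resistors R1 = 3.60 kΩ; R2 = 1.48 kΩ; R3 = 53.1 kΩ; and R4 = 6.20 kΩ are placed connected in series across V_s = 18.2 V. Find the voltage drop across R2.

V ≈ 0.418 V

Series total: ΣR = 3.60 + 1.48 + 53.1 + 6.20 = 64.38 kΩ.
By the voltage-divider rule, V = 18.2 × 1.480/64.38 = 0.4184 V.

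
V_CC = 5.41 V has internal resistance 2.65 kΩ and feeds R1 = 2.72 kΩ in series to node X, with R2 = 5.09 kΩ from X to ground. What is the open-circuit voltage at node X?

R1' = 2.65 + 2.72 = 5.370 kΩ (source resistance + R1).
With X open, the divider is unloaded: V_th = 5.41 × 5.09/10.46 = 2.633 V.

V_th ≈ 2.63 V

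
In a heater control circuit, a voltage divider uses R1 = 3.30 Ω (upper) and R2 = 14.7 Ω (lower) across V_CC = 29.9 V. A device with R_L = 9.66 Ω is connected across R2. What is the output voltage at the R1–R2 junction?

V_out ≈ 19.1 V

First combine the lower leg with the load: R2 ‖ R_L = 5.829 Ω.
Voltage divider with the loaded lower leg: V_out = 29.9 × 5.829/(3.30 + 5.829) = 29.9 × 0.6385 = 19.09 V.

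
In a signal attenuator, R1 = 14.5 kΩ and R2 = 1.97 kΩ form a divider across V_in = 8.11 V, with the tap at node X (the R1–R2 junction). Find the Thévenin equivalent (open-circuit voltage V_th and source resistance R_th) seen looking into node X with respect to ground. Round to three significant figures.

V_th is the unloaded tap voltage: V_in · R2/(R1+R2) = 8.11 × 0.1196 = 0.9700 V.
With V_in suppressed (replaced by a short), R_th = R1 ‖ R2 = (14.50 × 1.97)/(14.50 + 1.97) = 1.734 kΩ.

V_th ≈ 0.970 V, R_th ≈ 1.73 kΩ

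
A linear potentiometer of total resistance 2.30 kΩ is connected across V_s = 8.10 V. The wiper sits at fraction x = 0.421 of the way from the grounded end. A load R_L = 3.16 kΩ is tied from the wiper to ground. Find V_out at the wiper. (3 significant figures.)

V_out ≈ 2.90 V

Split the track: R_lower = x·R_p = 0.9683 kΩ, R_upper = (1−x)·R_p = 1.332 kΩ.
R_L loads the lower segment: effective lower R = 0.7412 kΩ.
V_out = 8.10 × 0.7412/(1.332 + 0.7412) = 2.896 V.
(Unloaded: V_out = x·V_s = 3.41 V.)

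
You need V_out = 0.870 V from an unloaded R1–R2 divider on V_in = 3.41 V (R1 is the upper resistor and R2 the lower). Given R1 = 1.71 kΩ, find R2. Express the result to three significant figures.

R2 ≈ 0.586 kΩ

V_out/V_in = R2/(R1+R2) = 0.2551.
Rearranging, R2 = R1·k/(1−k) = 1.71 × 0.3425 = 0.5857 kΩ.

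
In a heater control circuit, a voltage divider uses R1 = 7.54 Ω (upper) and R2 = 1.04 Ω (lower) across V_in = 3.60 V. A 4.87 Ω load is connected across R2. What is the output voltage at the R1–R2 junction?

The load sits in parallel with R2, giving an effective lower resistance R2' = R2·R_L/(R2+R_L) = 0.8570 Ω.
Now apply the divider: V_out = 3.60 × 0.1021 = 0.3674 V.

V_out ≈ 0.367 V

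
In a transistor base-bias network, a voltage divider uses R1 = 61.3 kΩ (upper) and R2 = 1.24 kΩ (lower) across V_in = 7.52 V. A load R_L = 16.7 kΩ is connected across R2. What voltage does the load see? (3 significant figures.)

First combine the lower leg with the load: R2 ‖ R_L = 1.154 kΩ.
Then V_out = V_in · R2'/(R1 + R2') = 7.52 × 1.154/62.45 = 0.1390 V.

V_out ≈ 0.139 V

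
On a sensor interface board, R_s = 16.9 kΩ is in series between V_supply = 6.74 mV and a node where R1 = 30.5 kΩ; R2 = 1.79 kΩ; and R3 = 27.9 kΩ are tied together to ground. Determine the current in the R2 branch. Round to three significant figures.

I ≈ 0.325 µA

Parallel bank: R_p = 1/(1/30.5 + 1/1.79 + 1/27.9) = 1.594 kΩ.
Node voltage V_A = V_supply · R_p/(R_s + R_p) = 6.74 × 0.08620 = 0.5810 mV.
I(R2) = V_A / R2 = 0.5810/1.79 = 0.3246 µA.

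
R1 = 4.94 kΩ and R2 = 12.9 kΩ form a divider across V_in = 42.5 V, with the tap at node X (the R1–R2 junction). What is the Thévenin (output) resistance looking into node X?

With V_in suppressed (replaced by a short), R_th = R1 ‖ R2 = (4.940 × 12.9)/(4.940 + 12.9) = 3.572 kΩ.

R_th ≈ 3.57 kΩ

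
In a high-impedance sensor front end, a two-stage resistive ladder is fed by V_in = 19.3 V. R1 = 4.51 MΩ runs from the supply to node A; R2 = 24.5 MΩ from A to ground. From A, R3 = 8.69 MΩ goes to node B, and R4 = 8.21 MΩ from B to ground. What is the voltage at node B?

V_B ≈ 6.46 V

The second stage (R3 + R4 = 16.90 MΩ) loads node A in parallel with R2.
Effective lower resistance at A: R2 ‖ 16.90 = 10.00 MΩ.
First divider: V_A = V_in · 10.00/(4.51 + 10.00) = 13.30 V.
Stage 2 is unloaded, so V_B = V_A · R4/(R3+R4) = 13.30 × 8.21/16.90 = 6.462 V.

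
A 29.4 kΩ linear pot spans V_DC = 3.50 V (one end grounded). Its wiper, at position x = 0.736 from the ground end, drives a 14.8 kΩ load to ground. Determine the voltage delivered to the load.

V_out ≈ 1.86 V

Split the track: R_lower = x·R_p = 21.64 kΩ, R_upper = (1−x)·R_p = 7.762 kΩ.
Lower segment in parallel with the load: 21.64 ‖ 14.8 = 8.789 kΩ.
V_out = 3.50 × 8.789/(7.762 + 8.789) = 1.859 V.
(Unloaded: V_out = x·V_DC = 2.58 V.)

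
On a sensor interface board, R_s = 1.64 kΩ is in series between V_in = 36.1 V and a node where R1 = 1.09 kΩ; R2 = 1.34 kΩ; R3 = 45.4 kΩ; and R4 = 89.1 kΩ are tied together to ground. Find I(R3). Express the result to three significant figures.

I ≈ 0.210 mA

Parallel bank: R_p = 1/(1/1.09 + 1/1.34 + 1/45.4 + 1/89.1) = 0.5893 kΩ.
V_A by voltage divider: V_A = 36.1 × 0.5893/(1.64 + 0.5893) = 9.543 V.
I(R3) = V_A / R3 = 9.543/45.4 = 0.2102 mA.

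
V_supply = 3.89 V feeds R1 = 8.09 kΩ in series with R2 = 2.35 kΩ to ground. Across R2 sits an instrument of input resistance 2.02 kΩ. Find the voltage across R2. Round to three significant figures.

First combine the lower leg with the load: R2 ‖ R_L = 1.086 kΩ.
Then V_out = V_supply · R2'/(R1 + R2') = 3.89 × 1.086/9.176 = 0.4605 V.

V_out ≈ 0.460 V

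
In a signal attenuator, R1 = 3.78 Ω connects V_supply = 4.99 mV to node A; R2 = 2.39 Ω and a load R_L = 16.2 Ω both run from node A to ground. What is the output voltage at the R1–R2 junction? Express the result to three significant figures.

R2 ‖ R_L = (2.39 × 16.2)/(2.39 + 16.2) = 2.083 Ω.
Now apply the divider: V_out = 4.99 × 0.3552 = 1.773 mV.

V_out ≈ 1.77 mV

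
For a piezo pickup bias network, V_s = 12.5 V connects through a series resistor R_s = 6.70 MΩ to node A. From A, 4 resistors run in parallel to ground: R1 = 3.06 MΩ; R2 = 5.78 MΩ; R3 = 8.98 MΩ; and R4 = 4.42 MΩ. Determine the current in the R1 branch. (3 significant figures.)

I ≈ 0.618 µA

Combine the parallel branches: R_p = (1/3.06 + 1/5.78 + 1/8.98 + 1/4.42)⁻¹ = 1.194 MΩ.
V_A = 12.5 × 1.194/7.894 = 1.891 V.
Branch current I = V_A/R1 = 1.891/3.06 = 0.6179 µA.
(Check via current divider: I_total = 1.583 µA; share G_k/ΣG = 0.3902 → same result.)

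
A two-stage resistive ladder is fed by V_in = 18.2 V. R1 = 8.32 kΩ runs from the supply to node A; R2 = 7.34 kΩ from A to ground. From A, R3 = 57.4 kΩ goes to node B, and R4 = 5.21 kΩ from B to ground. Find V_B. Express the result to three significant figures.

V_B ≈ 0.668 V

Node A sees R2 in parallel with the series input of stage 2, R3 + R4 = 62.61 kΩ.
R2 ‖ (R3+R4) = 6.570 kΩ.
So V_A = 18.2 × 0.4412 = 8.030 V.
Stage 2 is unloaded, so V_B = V_A · R4/(R3+R4) = 8.030 × 5.21/62.61 = 0.6682 V.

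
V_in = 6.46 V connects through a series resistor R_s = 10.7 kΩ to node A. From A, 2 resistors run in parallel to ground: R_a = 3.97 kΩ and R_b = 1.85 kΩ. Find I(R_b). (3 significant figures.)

I ≈ 0.368 mA

Combine the parallel branches: R_p = (1/3.97 + 1/1.85)⁻¹ = 1.262 kΩ.
V_A = 6.46 × 1.262/11.96 = 0.6815 V.
Branch current I = V_A/R_b = 0.6815/1.85 = 0.3684 mA.
(Check via current divider: I_total = 0.5400 mA; share G_k/ΣG = 0.6821 → same result.)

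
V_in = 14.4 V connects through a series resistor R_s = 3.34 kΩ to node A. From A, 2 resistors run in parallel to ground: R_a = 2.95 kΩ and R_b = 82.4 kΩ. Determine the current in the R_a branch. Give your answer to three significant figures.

I ≈ 2.25 mA

Combine the parallel branches: R_p = (1/2.95 + 1/82.4)⁻¹ = 2.848 kΩ.
V_A by voltage divider: V_A = 14.4 × 2.848/(3.34 + 2.848) = 6.628 V.
I(R_a) = V_A / R_a = 6.628/2.95 = 2.247 mA.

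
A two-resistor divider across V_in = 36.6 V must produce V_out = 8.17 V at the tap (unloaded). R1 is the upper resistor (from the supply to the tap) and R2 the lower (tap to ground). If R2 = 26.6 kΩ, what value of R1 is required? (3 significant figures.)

The divider ratio is R2/(R1+R2) = 8.17/36.6 = 0.2232.
Rearranging, R1 = R2·(1−k)/k = 26.6 × 3.480 = 92.56 kΩ.

R1 ≈ 92.6 kΩ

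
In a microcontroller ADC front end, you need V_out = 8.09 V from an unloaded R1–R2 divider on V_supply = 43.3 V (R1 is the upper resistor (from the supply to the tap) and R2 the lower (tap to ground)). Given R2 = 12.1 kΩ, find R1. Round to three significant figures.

R1 ≈ 52.7 kΩ

The divider ratio is R2/(R1+R2) = 8.09/43.3 = 0.1868.
R1 = R2·(1/k − 1) = 12.1 × 4.352 = 52.66 kΩ.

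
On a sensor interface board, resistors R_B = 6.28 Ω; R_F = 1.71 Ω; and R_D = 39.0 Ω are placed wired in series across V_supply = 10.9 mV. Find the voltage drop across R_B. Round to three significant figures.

Total series resistance ΣR = 6.28 + 1.71 + 39.0 = 46.99 Ω.
By the voltage-divider rule, V = 10.9 × 6.280/46.99 = 1.457 mV.

V ≈ 1.46 mV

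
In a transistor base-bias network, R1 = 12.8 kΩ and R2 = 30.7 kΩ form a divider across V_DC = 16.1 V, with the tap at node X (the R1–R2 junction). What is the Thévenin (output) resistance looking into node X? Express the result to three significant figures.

Zeroing V_DC shorts the top of R1 to ground, so R_th = R1 ‖ R2 = 9.034 kΩ.

R_th ≈ 9.03 kΩ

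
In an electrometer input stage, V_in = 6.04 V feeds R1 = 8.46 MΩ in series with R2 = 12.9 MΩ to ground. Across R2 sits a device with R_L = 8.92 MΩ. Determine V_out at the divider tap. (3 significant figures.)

First combine the lower leg with the load: R2 ‖ R_L = 5.274 MΩ.
Now apply the divider: V_out = 6.04 × 0.3840 = 2.319 V.

V_out ≈ 2.32 V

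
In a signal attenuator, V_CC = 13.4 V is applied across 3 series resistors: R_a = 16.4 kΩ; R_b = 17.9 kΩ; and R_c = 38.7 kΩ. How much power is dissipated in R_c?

The common current is I = 13.4/73.00 = 0.1836 mA.
V(R_c) = I·R = 7.104 V; P = V·I = 7.104 × 0.1836 = 1.304 mW.

P ≈ 1.30 mW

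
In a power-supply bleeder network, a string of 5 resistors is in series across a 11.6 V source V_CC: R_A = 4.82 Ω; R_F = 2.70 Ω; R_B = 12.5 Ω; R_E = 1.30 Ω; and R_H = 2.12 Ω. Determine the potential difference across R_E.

V ≈ 0.643 V

Total series resistance ΣR = 4.82 + 2.70 + 12.5 + 1.30 + 2.12 = 23.44 Ω.
By the voltage-divider rule, V = 11.6 × 1.300/23.44 = 0.6433 V.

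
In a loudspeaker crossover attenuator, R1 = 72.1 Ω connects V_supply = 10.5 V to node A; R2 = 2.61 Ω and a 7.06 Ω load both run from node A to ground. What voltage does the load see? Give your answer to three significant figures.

The load sits in parallel with R2, giving an effective lower resistance R2' = R2·R_L/(R2+R_L) = 1.906 Ω.
Now apply the divider: V_out = 10.5 × 0.02575 = 0.2704 V.
(Unloaded it would be 0.367 V; the load pulls it down.)

V_out ≈ 0.270 V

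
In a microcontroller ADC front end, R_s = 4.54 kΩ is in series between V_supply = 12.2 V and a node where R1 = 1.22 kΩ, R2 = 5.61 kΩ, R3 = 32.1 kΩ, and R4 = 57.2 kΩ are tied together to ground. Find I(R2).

Equivalent of the parallel group: R_p = 0.9555 kΩ.
V_A by voltage divider: V_A = 12.2 × 0.9555/(4.54 + 0.9555) = 2.121 V.
I(R2) = V_A / R2 = 2.121/5.61 = 0.3781 mA.

I ≈ 0.378 mA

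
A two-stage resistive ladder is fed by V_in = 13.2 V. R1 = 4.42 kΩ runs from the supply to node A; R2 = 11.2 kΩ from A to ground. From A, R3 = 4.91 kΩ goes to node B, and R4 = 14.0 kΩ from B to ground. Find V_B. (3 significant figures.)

V_B ≈ 6.00 V

Looking into the second stage from A: R3 + R4 = 18.91 kΩ appears in parallel with R2.
R2 ‖ (R3+R4) = 7.034 kΩ.
So V_A = 13.2 × 0.6141 = 8.106 V.
V_B = V_A × 0.7403 = 6.001 V.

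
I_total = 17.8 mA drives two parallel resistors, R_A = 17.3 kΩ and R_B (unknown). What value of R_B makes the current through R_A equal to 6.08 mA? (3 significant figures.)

R_B ≈ 8.97 kΩ

In a two-way split, I_A/I_total = R_B/(R_A + R_B).
With f = 0.3416, R_B = R_A · f/(1−f) = 17.3 × 0.5188 = 8.975 kΩ.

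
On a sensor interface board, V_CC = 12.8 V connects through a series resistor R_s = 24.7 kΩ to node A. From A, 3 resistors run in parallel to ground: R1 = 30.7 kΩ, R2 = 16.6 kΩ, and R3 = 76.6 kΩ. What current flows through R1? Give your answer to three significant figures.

I ≈ 0.115 mA

Combine the parallel branches: R_p = (1/30.7 + 1/16.6 + 1/76.6)⁻¹ = 9.446 kΩ.
V_A = 12.8 × 9.446/34.15 = 3.541 V.
I(R1) = V_A / R1 = 3.541/30.7 = 0.1153 mA.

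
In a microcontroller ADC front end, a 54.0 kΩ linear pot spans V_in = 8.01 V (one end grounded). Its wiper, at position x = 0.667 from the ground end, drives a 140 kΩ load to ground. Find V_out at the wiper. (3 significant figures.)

V_out ≈ 4.92 V

Split the track: R_lower = x·R_p = 36.02 kΩ, R_upper = (1−x)·R_p = 17.98 kΩ.
R_L loads the lower segment: effective lower R = 28.65 kΩ.
Loaded-divider output: V_out = 8.01 × 0.6144 = 4.921 V.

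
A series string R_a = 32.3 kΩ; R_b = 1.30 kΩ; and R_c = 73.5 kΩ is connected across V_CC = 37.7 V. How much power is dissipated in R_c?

ΣR = 107.1 kΩ → I = 37.7/107.1 = 0.3520 mA.
P = I²R = 0.1239 × 73.5 = 9.107 mW.

P ≈ 9.11 mW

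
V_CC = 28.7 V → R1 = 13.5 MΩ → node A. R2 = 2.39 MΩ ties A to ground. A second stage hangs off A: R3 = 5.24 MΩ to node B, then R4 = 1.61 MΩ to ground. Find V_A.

V_A ≈ 3.33 V

The second stage (R3 + R4 = 6.850 MΩ) loads node A in parallel with R2.
R2 ‖ (R3+R4) = 1.772 MΩ.
First divider: V_A = V_CC · 1.772/(13.5 + 1.772) = 3.330 V.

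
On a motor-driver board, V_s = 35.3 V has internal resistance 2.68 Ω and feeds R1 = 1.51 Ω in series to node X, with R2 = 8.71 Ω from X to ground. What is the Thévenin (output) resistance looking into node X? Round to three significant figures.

R_th ≈ 2.83 Ω

R1' = 2.68 + 1.51 = 4.190 Ω (source resistance + R1).
With V_s suppressed (replaced by a short), R_th = R1' ‖ R2 = (4.190 × 8.71)/(4.190 + 8.71) = 2.829 Ω.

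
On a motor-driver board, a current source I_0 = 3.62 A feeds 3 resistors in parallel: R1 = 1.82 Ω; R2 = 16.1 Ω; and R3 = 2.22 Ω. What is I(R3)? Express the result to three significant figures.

Total conductance ΣG = 1/1.82 + 1/16.1 + 1/2.22 = 1.062 (units of 1/Ω).
R3 takes the fraction G_k/ΣG = 0.4505/1.062 = 0.4241, so I = 3.62 × 0.4241 = 1.535 A.

I ≈ 1.54 A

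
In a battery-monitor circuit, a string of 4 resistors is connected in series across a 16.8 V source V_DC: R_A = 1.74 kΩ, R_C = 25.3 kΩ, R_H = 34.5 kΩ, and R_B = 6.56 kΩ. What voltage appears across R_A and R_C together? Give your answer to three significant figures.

V ≈ 6.67 V

Series total: ΣR = 1.74 + 25.3 + 34.5 + 6.56 = 68.10 kΩ.
R_{R_A..R_C} = 1.74 + 25.3 = 27.04 kΩ.
Voltage divider: V = V_DC · (27.04 / 68.10) = 16.8 × 0.3971 = 6.671 V.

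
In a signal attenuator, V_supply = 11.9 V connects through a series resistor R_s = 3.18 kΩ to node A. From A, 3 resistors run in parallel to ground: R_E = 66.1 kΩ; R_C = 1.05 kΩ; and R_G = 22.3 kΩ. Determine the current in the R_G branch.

I ≈ 0.126 mA

Parallel bank: R_p = 1/(1/66.1 + 1/1.05 + 1/22.3) = 0.9878 kΩ.
V_A by voltage divider: V_A = 11.9 × 0.9878/(3.18 + 0.9878) = 2.820 V.
Branch current I = V_A/R_G = 2.820/22.3 = 0.1265 mA.
(Check via current divider: I_total = 2.855 mA; share G_k/ΣG = 0.04430 → same result.)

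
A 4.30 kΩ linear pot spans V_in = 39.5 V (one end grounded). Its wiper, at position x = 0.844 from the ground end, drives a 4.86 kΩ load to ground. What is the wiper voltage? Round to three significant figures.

V_out ≈ 29.9 V

The pot divides into 0.6708 kΩ above the wiper and 3.629 kΩ below.
Lower segment in parallel with the load: 3.629 ‖ 4.86 = 2.078 kΩ.
V_out = 39.5 × 2.078/(0.6708 + 2.078) = 29.86 V.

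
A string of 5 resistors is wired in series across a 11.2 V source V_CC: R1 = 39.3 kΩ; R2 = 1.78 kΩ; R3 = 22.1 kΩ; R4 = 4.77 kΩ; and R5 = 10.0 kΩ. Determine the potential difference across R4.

Total series resistance ΣR = 39.3 + 1.78 + 22.1 + 4.77 + 10.0 = 77.95 kΩ.
By the voltage-divider rule, V = 11.2 × 4.770/77.95 = 0.6854 V.

V ≈ 0.685 V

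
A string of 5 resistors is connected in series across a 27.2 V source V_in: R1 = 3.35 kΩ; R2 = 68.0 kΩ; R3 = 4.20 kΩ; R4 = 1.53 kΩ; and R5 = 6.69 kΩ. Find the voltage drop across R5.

V ≈ 2.17 V

Series total: ΣR = 3.35 + 68.0 + 4.20 + 1.53 + 6.69 = 83.77 kΩ.
Voltage divider: V = V_in · (6.690 / 83.77) = 27.2 × 0.07986 = 2.172 V.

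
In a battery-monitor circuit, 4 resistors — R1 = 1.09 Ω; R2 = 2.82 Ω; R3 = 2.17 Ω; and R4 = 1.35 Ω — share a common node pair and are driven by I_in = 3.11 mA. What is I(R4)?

I ≈ 0.931 mA

Conductances: ΣG = 1/1.09 + 1/2.82 + 1/2.17 + 1/1.35 = 2.474 (1/Ω).
Current divider: I(R4) = I_in · G_k/ΣG = 3.11 × (0.7407/2.474) = 3.11 × 0.2995 = 0.9313 mA.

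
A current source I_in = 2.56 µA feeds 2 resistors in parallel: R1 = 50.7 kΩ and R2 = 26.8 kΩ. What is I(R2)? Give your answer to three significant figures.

I ≈ 1.67 µA

For two parallel branches, I_k = I_in · (other R)/(sum of R).
So I = 2.56 × 50.7/77.50 = 1.675 µA.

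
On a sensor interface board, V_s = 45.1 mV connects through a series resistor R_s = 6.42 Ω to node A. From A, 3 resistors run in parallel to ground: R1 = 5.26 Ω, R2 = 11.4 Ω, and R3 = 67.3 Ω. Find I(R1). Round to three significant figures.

Equivalent of the parallel group: R_p = 3.417 Ω.
Node voltage V_A = V_s · R_p/(R_s + R_p) = 45.1 × 0.3473 = 15.66 mV.
Branch current I = V_A/R1 = 15.66/5.26 = 2.978 mA.
(Equivalently: I_total = 4.585 mA, then current-divider fraction G_k/ΣG = 0.6495.)

I ≈ 2.98 mA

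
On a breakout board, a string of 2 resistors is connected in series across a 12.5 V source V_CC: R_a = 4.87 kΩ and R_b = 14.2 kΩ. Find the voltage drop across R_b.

V ≈ 9.31 V

Total series resistance ΣR = 4.87 + 14.2 = 19.07 kΩ.
By the voltage-divider rule, V = 12.5 × 14.20/19.07 = 9.308 V.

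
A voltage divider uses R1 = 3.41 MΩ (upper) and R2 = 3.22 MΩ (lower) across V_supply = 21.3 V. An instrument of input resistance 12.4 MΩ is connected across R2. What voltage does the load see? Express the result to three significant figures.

First combine the lower leg with the load: R2 ‖ R_L = 2.556 MΩ.
Now apply the divider: V_out = 21.3 × 0.4284 = 9.126 V.

V_out ≈ 9.13 V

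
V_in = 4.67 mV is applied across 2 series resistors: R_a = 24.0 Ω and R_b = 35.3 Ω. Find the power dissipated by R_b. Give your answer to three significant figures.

P ≈ 0.219 µW

Series current I = V_in/ΣR = 4.67/59.30 = 0.07875 mA.
P(R_b) = I²·R_b = (0.07875)² × 35.3 = 0.2189 µW.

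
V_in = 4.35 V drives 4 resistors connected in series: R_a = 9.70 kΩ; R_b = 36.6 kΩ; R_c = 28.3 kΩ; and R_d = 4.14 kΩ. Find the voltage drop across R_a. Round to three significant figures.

V ≈ 0.536 V

Total series resistance ΣR = 9.70 + 36.6 + 28.3 + 4.14 = 78.74 kΩ.
Voltage divider: V = V_in · (9.700 / 78.74) = 4.35 × 0.1232 = 0.5359 V.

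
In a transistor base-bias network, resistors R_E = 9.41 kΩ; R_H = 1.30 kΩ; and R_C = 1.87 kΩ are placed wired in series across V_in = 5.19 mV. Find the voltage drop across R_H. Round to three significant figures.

V ≈ 0.536 mV

ΣR = 9.41 + 1.30 + 1.87 = 12.58 kΩ.
By the voltage-divider rule, V = 5.19 × 1.300/12.58 = 0.5363 mV.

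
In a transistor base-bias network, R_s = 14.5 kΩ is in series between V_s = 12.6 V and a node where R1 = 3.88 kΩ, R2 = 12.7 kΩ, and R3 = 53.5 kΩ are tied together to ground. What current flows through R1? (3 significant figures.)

Combine the parallel branches: R_p = (1/3.88 + 1/12.7 + 1/53.5)⁻¹ = 2.816 kΩ.
V_A = 12.6 × 2.816/17.32 = 2.049 V.
Branch current I = V_A/R1 = 2.049/3.88 = 0.5280 mA.

I ≈ 0.528 mA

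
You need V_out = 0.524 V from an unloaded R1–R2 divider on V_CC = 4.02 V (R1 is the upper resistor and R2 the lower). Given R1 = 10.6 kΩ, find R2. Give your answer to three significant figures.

R2 ≈ 1.59 kΩ

V_out/V_CC = R2/(R1+R2) = 0.1303.
So R2 = R1 · V_out/(V_CC − V_out) = 10.6 × 0.524/(4.02 − 0.524) = 10.6 × 0.1499 = 1.589 kΩ.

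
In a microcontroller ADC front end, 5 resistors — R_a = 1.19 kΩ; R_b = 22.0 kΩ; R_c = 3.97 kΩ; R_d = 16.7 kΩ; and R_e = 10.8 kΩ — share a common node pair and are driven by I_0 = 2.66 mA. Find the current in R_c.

I ≈ 0.519 mA

Conductances: ΣG = 1/1.19 + 1/22.0 + 1/3.97 + 1/16.7 + 1/10.8 = 1.290 (1/kΩ).
Current divider: I(R_c) = I_0 · G_k/ΣG = 2.66 × (0.2519/1.290) = 2.66 × 0.1952 = 0.5193 mA.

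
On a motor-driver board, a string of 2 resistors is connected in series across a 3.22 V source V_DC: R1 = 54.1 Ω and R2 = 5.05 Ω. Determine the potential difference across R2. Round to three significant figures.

V ≈ 0.275 V

Series total: ΣR = 54.1 + 5.05 = 59.15 Ω.
By the voltage-divider rule, V = 3.22 × 5.050/59.15 = 0.2749 V.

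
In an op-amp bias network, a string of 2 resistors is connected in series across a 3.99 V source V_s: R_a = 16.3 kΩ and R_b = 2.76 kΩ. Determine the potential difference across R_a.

V ≈ 3.41 V

ΣR = 16.3 + 2.76 = 19.06 kΩ.
V = V_s · R/ΣR = 3.99 × 0.8552 = 3.412 V.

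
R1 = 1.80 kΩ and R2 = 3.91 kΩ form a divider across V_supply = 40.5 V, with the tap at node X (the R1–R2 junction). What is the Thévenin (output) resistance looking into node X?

R_th ≈ 1.23 kΩ

With V_supply suppressed (replaced by a short), R_th = R1 ‖ R2 = (1.800 × 3.91)/(1.800 + 3.91) = 1.233 kΩ.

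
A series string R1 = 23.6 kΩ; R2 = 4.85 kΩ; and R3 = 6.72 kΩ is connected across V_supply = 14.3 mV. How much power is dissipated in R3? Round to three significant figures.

ΣR = 35.17 kΩ → I = 14.3/35.17 = 0.4066 µA.
V(R3) = I·R = 2.732 mV; P = V·I = 2.732 × 0.4066 = 1.111 nW.

P ≈ 1.11 nW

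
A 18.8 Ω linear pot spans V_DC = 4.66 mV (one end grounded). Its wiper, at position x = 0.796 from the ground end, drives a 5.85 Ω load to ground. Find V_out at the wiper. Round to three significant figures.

V_out ≈ 2.44 mV

Split the track: R_lower = x·R_p = 14.96 Ω, R_upper = (1−x)·R_p = 3.835 Ω.
R_L loads the lower segment: effective lower R = 4.206 Ω.
V_out = 4.66 × 4.206/(3.835 + 4.206) = 2.437 mV.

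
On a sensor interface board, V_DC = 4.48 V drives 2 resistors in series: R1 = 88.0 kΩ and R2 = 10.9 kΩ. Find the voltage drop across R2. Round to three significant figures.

V ≈ 0.494 V

ΣR = 88.0 + 10.9 = 98.90 kΩ.
Voltage divider: V = V_DC · (10.90 / 98.90) = 4.48 × 0.1102 = 0.4938 V.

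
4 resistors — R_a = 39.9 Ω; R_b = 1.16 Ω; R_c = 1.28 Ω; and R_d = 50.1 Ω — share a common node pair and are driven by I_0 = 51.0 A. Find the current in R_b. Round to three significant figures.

I ≈ 26.0 A

Total conductance ΣG = 1/39.9 + 1/1.16 + 1/1.28 + 1/50.1 = 1.688 (units of 1/Ω).
R_b takes the fraction G_k/ΣG = 0.8621/1.688 = 0.5106, so I = 51.0 × 0.5106 = 26.04 A.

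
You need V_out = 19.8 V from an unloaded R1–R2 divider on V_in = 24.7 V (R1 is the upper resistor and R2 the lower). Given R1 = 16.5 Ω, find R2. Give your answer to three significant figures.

The divider ratio is R2/(R1+R2) = 19.8/24.7 = 0.8016.
Rearranging, R2 = R1·k/(1−k) = 16.5 × 4.041 = 66.67 Ω.

R2 ≈ 66.7 Ω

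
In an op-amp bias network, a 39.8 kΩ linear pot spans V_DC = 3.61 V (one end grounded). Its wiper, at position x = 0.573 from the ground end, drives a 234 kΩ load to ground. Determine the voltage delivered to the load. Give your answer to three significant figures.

Split the track: R_lower = x·R_p = 22.81 kΩ, R_upper = (1−x)·R_p = 16.99 kΩ.
(x·R_p) ‖ R_L = 20.78 kΩ.
V_out = 3.61 × 20.78/(16.99 + 20.78) = 1.986 V.

V_out ≈ 1.99 V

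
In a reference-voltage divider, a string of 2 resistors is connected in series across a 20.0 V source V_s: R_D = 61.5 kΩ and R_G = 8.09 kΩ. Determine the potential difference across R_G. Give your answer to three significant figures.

Series total: ΣR = 61.5 + 8.09 = 69.59 kΩ.
V = V_s · R/ΣR = 20.0 × 0.1163 = 2.325 V.

V ≈ 2.33 V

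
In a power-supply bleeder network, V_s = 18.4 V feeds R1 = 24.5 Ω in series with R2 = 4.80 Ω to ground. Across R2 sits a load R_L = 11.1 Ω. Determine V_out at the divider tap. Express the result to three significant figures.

First combine the lower leg with the load: R2 ‖ R_L = 3.351 Ω.
Voltage divider with the loaded lower leg: V_out = 18.4 × 3.351/(24.5 + 3.351) = 18.4 × 0.1203 = 2.214 V.

V_out ≈ 2.21 V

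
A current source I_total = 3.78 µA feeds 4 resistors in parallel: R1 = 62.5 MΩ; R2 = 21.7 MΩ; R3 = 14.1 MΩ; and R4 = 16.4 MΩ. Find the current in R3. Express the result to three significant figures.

I ≈ 1.38 µA

ΣG = 1/62.5 + 1/21.7 + 1/14.1 + 1/16.4 = 0.1940.
Current divider: I(R3) = I_total · G_k/ΣG = 3.78 × (0.07092/0.1940) = 3.78 × 0.3656 = 1.382 µA.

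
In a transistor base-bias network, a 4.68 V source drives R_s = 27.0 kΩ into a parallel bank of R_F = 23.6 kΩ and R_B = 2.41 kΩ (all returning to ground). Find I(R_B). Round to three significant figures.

Parallel bank: R_p = 1/(1/23.6 + 1/2.41) = 2.187 kΩ.
Node voltage V_A = V_DC · R_p/(R_s + R_p) = 4.68 × 0.07492 = 0.3506 V.
I(R_B) = V_A / R_B = 0.3506/2.41 = 0.1455 mA.
(Equivalently: I_total = 0.1603 mA, then current-divider fraction G_k/ΣG = 0.9073.)

I ≈ 0.145 mA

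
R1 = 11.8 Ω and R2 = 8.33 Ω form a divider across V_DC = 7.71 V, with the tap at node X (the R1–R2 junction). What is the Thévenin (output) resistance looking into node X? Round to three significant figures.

With V_DC suppressed (replaced by a short), R_th = R1 ‖ R2 = (11.80 × 8.33)/(11.80 + 8.33) = 4.883 Ω.

R_th ≈ 4.88 Ω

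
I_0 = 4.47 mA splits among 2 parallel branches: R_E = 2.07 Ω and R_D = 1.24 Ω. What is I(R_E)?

For two parallel branches, I_k = I_0 · (other R)/(sum of R).
So I = 4.47 × 1.24/3.310 = 1.675 mA.

I ≈ 1.67 mA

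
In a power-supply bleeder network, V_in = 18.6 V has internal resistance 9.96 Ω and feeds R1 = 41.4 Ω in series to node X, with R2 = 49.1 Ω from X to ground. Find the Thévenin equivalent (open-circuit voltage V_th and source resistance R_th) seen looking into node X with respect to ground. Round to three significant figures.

R1' = 9.96 + 41.4 = 51.36 Ω (source resistance + R1).
Open-circuit (no load on X): V_th = V_in · R2/(R1' + R2) = 18.6 × 49.1/(51.36 + 49.1) = 9.091 V.
With V_in suppressed (replaced by a short), R_th = R1' ‖ R2 = (51.36 × 49.1)/(51.36 + 49.1) = 25.10 Ω.

V_th ≈ 9.09 V, R_th ≈ 25.1 Ω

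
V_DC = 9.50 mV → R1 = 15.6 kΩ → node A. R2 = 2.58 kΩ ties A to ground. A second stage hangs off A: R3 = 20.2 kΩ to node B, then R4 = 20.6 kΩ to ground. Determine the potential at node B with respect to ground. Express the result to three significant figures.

The second stage (R3 + R4 = 40.80 kΩ) loads node A in parallel with R2.
Effective lower resistance at A: R2 ‖ 40.80 = 2.427 kΩ.
First divider: V_A = V_DC · 2.427/(15.6 + 2.427) = 1.279 mV.
V_B = V_A × 0.5049 = 0.6457 mV.

V_B ≈ 0.646 mV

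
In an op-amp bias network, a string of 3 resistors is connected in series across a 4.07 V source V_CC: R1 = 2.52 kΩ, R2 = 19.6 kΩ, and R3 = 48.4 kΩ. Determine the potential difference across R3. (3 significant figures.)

Total series resistance ΣR = 2.52 + 19.6 + 48.4 = 70.52 kΩ.
Voltage divider: V = V_CC · (48.40 / 70.52) = 4.07 × 0.6863 = 2.793 V.

V ≈ 2.79 V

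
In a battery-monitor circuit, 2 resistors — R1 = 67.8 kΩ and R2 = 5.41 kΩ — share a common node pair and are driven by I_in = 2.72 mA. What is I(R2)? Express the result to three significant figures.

I ≈ 2.52 mA

Two-branch current divider: I_k = I_in · R_other/(R_1 + R_2).
So I = 2.72 × 67.8/73.21 = 2.519 mA.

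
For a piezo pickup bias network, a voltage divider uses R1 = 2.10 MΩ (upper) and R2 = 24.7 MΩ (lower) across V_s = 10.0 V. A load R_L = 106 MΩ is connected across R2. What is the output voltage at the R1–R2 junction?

V_out ≈ 9.05 V

R2 ‖ R_L = (24.7 × 106)/(24.7 + 106) = 20.03 MΩ.
Now apply the divider: V_out = 10.0 × 0.9051 = 9.051 V.
(Unloaded it would be 9.22 V; the load pulls it down.)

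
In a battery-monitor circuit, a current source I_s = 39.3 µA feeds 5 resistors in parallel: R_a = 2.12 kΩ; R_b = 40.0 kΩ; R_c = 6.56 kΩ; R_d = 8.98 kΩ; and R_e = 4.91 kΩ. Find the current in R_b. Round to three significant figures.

Total conductance ΣG = 1/2.12 + 1/40.0 + 1/6.56 + 1/8.98 + 1/4.91 = 0.9642 (units of 1/kΩ).
By the current-divider rule, I = I_s · G_k/ΣG = 39.3 × 0.02593 = 1.019 µA.

I ≈ 1.02 µA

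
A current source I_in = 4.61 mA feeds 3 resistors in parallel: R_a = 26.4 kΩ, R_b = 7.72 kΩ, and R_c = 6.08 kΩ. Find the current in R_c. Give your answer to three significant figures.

Total conductance ΣG = 1/26.4 + 1/7.72 + 1/6.08 = 0.3319 (units of 1/kΩ).
R_c takes the fraction G_k/ΣG = 0.1645/0.3319 = 0.4956, so I = 4.61 × 0.4956 = 2.285 mA.

I ≈ 2.28 mA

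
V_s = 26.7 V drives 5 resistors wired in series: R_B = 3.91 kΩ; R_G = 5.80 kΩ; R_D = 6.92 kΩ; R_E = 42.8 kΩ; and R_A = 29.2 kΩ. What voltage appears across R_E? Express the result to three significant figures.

V ≈ 12.9 V

Total series resistance ΣR = 3.91 + 5.80 + 6.92 + 42.8 + 29.2 = 88.63 kΩ.
Voltage divider: V = V_s · (42.80 / 88.63) = 26.7 × 0.4829 = 12.89 V.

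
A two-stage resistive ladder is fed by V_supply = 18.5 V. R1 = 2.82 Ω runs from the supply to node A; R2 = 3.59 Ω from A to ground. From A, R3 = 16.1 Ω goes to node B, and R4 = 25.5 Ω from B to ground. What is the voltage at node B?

Looking into the second stage from A: R3 + R4 = 41.60 Ω appears in parallel with R2.
R2 ‖ (R3+R4) = 3.305 Ω.
So V_A = 18.5 × 0.5396 = 9.982 V.
Stage 2 is unloaded, so V_B = V_A · R4/(R3+R4) = 9.982 × 25.5/41.60 = 6.119 V.

V_B ≈ 6.12 V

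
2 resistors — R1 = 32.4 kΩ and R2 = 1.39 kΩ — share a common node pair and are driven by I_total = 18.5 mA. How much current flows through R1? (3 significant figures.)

Two-branch current divider: I_k = I_total · R_other/(R_1 + R_2).
I(R1) = 18.5 × 1.39/(32.4 + 1.39) = 18.5 × 0.04114 = 0.7610 mA.

I ≈ 0.761 mA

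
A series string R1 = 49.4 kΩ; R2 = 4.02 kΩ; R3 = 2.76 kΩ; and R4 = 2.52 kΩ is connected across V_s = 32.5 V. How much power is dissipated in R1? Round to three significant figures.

The common current is I = 32.5/58.70 = 0.5537 mA.
P = I²R = 0.3065 × 49.4 = 15.14 mW.

P ≈ 15.1 mW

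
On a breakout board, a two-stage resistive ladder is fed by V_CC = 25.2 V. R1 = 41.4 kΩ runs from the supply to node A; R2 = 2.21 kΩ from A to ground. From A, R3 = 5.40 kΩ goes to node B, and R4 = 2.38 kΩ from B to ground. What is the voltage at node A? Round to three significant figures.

V_A ≈ 1.01 V

Node A sees R2 in parallel with the series input of stage 2, R3 + R4 = 7.780 kΩ.
R2 ‖ (R3+R4) = 1.721 kΩ.
So V_A = 25.2 × 0.03991 = 1.006 V.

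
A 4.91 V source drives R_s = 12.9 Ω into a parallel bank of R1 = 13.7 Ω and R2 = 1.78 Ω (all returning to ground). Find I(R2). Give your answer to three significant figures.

Parallel bank: R_p = 1/(1/13.7 + 1/1.78) = 1.575 Ω.
V_A by voltage divider: V_A = 4.91 × 1.575/(12.9 + 1.575) = 0.5343 V.
Branch current I = V_A/R2 = 0.5343/1.78 = 0.3002 A.

I ≈ 0.300 A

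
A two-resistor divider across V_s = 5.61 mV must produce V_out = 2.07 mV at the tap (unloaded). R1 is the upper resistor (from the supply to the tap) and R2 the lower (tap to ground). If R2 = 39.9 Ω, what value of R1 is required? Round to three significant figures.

R1 ≈ 68.2 Ω

V_out/V_s = R2/(R1+R2) = 0.3690.
R1 = R2·(1/k − 1) = 39.9 × 1.710 = 68.23 Ω.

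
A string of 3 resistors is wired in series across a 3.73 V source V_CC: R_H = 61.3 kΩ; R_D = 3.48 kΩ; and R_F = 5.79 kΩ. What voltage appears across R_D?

V ≈ 0.184 V

ΣR = 61.3 + 3.48 + 5.79 = 70.57 kΩ.
By the voltage-divider rule, V = 3.73 × 3.480/70.57 = 0.1839 V.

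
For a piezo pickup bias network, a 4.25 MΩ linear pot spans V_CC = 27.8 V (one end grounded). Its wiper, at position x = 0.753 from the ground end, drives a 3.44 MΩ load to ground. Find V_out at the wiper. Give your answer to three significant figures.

V_out ≈ 17.0 V

Split the track: R_lower = x·R_p = 3.200 MΩ, R_upper = (1−x)·R_p = 1.050 MΩ.
R_L loads the lower segment: effective lower R = 1.658 MΩ.
V_out = 27.8 × 1.658/(1.050 + 1.658) = 17.02 V.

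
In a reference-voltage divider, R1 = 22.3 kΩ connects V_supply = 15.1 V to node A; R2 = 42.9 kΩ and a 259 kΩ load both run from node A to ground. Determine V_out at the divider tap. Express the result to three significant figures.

First combine the lower leg with the load: R2 ‖ R_L = 36.80 kΩ.
Then V_out = V_supply · R2'/(R1 + R2') = 15.1 × 36.80/59.10 = 9.403 V.

V_out ≈ 9.40 V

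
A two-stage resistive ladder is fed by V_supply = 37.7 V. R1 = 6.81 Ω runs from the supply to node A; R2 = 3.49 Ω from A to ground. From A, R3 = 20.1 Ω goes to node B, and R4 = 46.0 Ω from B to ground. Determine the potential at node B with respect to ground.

V_B ≈ 8.59 V

Node A sees R2 in parallel with the series input of stage 2, R3 + R4 = 66.10 Ω.
Effective lower resistance at A: R2 ‖ 66.10 = 3.315 Ω.
V_A = 37.7 × 3.315/(6.81 + 3.315) = 12.34 V.
V_B = V_A × 0.6959 = 8.590 V.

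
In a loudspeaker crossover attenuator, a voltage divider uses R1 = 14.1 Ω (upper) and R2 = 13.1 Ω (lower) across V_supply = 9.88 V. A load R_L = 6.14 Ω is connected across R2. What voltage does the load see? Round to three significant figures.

First combine the lower leg with the load: R2 ‖ R_L = 4.181 Ω.
Now apply the divider: V_out = 9.88 × 0.2287 = 2.259 V.

V_out ≈ 2.26 V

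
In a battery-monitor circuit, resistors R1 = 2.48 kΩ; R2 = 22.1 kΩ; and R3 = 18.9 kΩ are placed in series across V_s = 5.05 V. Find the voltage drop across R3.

Series total: ΣR = 2.48 + 22.1 + 18.9 = 43.48 kΩ.
By the voltage-divider rule, V = 5.05 × 18.90/43.48 = 2.195 V.

V ≈ 2.20 V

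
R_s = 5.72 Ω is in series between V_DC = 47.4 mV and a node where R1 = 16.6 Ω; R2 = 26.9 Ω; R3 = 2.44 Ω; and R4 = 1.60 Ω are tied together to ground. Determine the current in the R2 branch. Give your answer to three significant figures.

Equivalent of the parallel group: R_p = 0.8832 Ω.
V_A by voltage divider: V_A = 47.4 × 0.8832/(5.72 + 0.8832) = 6.340 mV.
Branch current I = V_A/R2 = 6.340/26.9 = 0.2357 mA.

I ≈ 0.236 mA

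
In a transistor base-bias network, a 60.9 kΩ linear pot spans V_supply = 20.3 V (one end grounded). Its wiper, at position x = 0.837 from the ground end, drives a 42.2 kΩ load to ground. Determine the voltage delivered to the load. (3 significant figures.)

V_out ≈ 14.2 V

The pot divides into 9.927 kΩ above the wiper and 50.97 kΩ below.
R_L loads the lower segment: effective lower R = 23.09 kΩ.
Loaded-divider output: V_out = 20.3 × 0.6993 = 14.20 V.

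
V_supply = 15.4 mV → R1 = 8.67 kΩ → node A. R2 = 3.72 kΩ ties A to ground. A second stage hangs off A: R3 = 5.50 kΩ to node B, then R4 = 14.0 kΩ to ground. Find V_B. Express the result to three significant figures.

Looking into the second stage from A: R3 + R4 = 19.50 kΩ appears in parallel with R2.
R2 ‖ (R3+R4) = 3.124 kΩ.
V_A = 15.4 × 3.124/(8.67 + 3.124) = 4.079 mV.
V_B = V_A × 0.7179 = 2.929 mV.

V_B ≈ 2.93 mV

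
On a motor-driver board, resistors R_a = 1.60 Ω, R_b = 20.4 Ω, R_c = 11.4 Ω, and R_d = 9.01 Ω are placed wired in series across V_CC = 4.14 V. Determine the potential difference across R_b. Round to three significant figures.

ΣR = 1.60 + 20.4 + 11.4 + 9.01 = 42.41 Ω.
V = V_CC · R/ΣR = 4.14 × 0.4810 = 1.991 V.

V ≈ 1.99 V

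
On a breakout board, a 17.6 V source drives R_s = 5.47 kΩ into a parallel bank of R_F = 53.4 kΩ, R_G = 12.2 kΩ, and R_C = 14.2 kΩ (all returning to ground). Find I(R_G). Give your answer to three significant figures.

Equivalent of the parallel group: R_p = 5.844 kΩ.
V_A by voltage divider: V_A = 17.6 × 5.844/(5.47 + 5.844) = 9.091 V.
Branch current I = V_A/R_G = 9.091/12.2 = 0.7452 mA.
(Equivalently: I_total = 1.556 mA, then current-divider fraction G_k/ΣG = 0.4790.)

I ≈ 0.745 mA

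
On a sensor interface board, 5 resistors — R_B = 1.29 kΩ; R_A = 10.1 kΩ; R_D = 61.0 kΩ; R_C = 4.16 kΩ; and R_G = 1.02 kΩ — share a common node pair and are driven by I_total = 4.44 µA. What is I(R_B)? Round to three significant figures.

ΣG = 1/1.29 + 1/10.1 + 1/61.0 + 1/4.16 + 1/1.02 = 2.111.
Current divider: I(R_B) = I_total · G_k/ΣG = 4.44 × (0.7752/2.111) = 4.44 × 0.3672 = 1.630 µA.

I ≈ 1.63 µA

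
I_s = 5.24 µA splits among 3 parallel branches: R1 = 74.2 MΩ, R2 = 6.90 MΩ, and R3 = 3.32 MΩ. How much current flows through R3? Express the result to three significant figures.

ΣG = 1/74.2 + 1/6.90 + 1/3.32 = 0.4596.
R3 takes the fraction G_k/ΣG = 0.3012/0.4596 = 0.6553, so I = 5.24 × 0.6553 = 3.434 µA.

I ≈ 3.43 µA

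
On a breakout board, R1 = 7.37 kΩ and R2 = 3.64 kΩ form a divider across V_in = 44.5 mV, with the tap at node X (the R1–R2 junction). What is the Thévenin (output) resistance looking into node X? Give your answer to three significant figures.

With V_in suppressed (replaced by a short), R_th = R1 ‖ R2 = (7.370 × 3.64)/(7.370 + 3.64) = 2.437 kΩ.

R_th ≈ 2.44 kΩ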